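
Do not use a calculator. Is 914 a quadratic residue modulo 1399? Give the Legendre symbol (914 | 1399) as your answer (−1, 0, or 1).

Pull out 2: since 1399 ≡ 7 (mod 8), (2/1399) = +1.
Reciprocity: 457 ≡ 1 and 1399 ≡ 3 (mod 4), so (457/1399) = +(1399/457).
Reduce top mod 457: now compute (28/457).
Pull out 2^2: since 457 ≡ 1 (mod 8), (2/457) = +1, so (2/457)^2 = +1.
Reciprocity: 7 ≡ 3 and 457 ≡ 1 (mod 4), so (7/457) = +(457/7).
Reduce top mod 7: now compute (2/7).
Pull out 2: since 7 ≡ 7 (mod 8), (2/7) = +1.
Reached (1/7) = 1. Collecting the sign flips along the way, the symbol is +1.

1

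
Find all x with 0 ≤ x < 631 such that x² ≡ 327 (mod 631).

Since 631 ≡ 3 (mod 4), a square root of 327 is 327^((631+1)/4) = 327^158 mod 631.
Repeated squaring: 327^2≡290, 327^4≡177, 327^8≡410, 327^16≡254, 327^32≡154, 327^64≡369, 327^128≡496 (mod 631).
327^158 = 327^(128+16+8+4+2) ≡ 407 (mod 631).
Check: 407² = 165649 ≡ 327 (mod 631). The two roots are 224 and 407.

224, 407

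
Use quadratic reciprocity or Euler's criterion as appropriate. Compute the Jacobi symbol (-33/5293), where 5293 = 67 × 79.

-1

First reduce: -33 ≡ 5260 (mod 5293).
Pull out 2^2: since 5293 ≡ 5 (mod 8), (2/5293) = -1, so (2/5293)^2 = +1.
Reciprocity: 1315 ≡ 3 and 5293 ≡ 1 (mod 4), so (1315/5293) = +(5293/1315).
Reduce top mod 1315: now compute (33/1315).
Reciprocity: 33 ≡ 1 and 1315 ≡ 3 (mod 4), so (33/1315) = +(1315/33).
Reduce top mod 33: now compute (28/33).
Pull out 2^2: since 33 ≡ 1 (mod 8), (2/33) = +1, so (2/33)^2 = +1.
Reciprocity: 7 ≡ 3 and 33 ≡ 1 (mod 4), so (7/33) = +(33/7).
Reduce top mod 7: now compute (5/7).
Reciprocity: 5 ≡ 1 and 7 ≡ 3 (mod 4), so (5/7) = +(7/5).
Reduce top mod 5: now compute (2/5).
Pull out 2: since 5 ≡ 5 (mod 8), (2/5) = -1.
Reached (1/5) = 1. Collecting the sign flips along the way, the symbol is -1.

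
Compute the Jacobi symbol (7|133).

0

Reciprocity: 7 ≡ 3 and 133 ≡ 1 (mod 4), so (7/133) = +(133/7).
Reduce top mod 7: now compute (0/7).
Top reduces to 0: gcd > 1, so the symbol is 0.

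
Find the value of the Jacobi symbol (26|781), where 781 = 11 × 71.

Pull out 2: since 781 ≡ 5 (mod 8), (2/781) = -1.
Reciprocity: 13 ≡ 1 and 781 ≡ 1 (mod 4), so (13/781) = +(781/13).
Reduce top mod 13: now compute (1/13).
Reached (1/13) = 1. Collecting the sign flips along the way, the symbol is -1.

-1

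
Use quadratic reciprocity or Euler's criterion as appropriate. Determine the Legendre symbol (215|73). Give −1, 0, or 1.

First reduce: 215 ≡ 69 (mod 73).
Reciprocity: 69 ≡ 1 and 73 ≡ 1 (mod 4), so (69/73) = +(73/69).
Reduce top mod 69: now compute (4/69).
Pull out 2^2: since 69 ≡ 5 (mod 8), (2/69) = -1, so (2/69)^2 = +1.
Reached (1/69) = 1. Collecting the sign flips along the way, the symbol is +1.

1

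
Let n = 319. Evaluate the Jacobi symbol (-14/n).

1

First reduce: -14 ≡ 305 (mod 319).
Reciprocity: 305 ≡ 1 and 319 ≡ 3 (mod 4), so (305/319) = +(319/305).
Reduce top mod 305: now compute (14/305).
Pull out 2: since 305 ≡ 1 (mod 8), (2/305) = +1.
Reciprocity: 7 ≡ 3 and 305 ≡ 1 (mod 4), so (7/305) = +(305/7).
Reduce top mod 7: now compute (4/7).
Pull out 2^2: since 7 ≡ 7 (mod 8), (2/7) = +1, so (2/7)^2 = +1.
Reached (1/7) = 1. Collecting the sign flips along the way, the symbol is +1.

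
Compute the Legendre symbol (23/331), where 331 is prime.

Reciprocity: 23 ≡ 3 and 331 ≡ 3 (mod 4), so (23/331) = −(331/23).
Reduce top mod 23: now compute (9/23).
Reciprocity: 9 ≡ 1 and 23 ≡ 3 (mod 4), so (9/23) = +(23/9).
Reduce top mod 9: now compute (5/9).
Reciprocity: 5 ≡ 1 and 9 ≡ 1 (mod 4), so (5/9) = +(9/5).
Reduce top mod 5: now compute (4/5).
Pull out 2^2: since 5 ≡ 5 (mod 8), (2/5) = -1, so (2/5)^2 = +1.
Reached (1/5) = 1. Collecting the sign flips along the way, the symbol is -1.

-1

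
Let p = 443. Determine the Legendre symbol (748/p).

Euler's criterion: (748/443) ≡ 305^221 (mod 443).
305^2 ≡ 438 (mod 443)
305^4 ≡ 25 (mod 443)
305^8 ≡ 182 (mod 443)
305^16 ≡ 342 (mod 443)
305^32 ≡ 12 (mod 443)
305^64 ≡ 144 (mod 443)
305^128 ≡ 358 (mod 443)
305^221 = 305^(128+64+16+8+4+1) ≡ 442 (mod 443).
Result is 442 ≡ −1, so (748/443) = −1.

-1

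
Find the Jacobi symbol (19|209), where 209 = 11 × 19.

Reciprocity: 19 ≡ 3 and 209 ≡ 1 (mod 4), so (19/209) = +(209/19).
Reduce top mod 19: now compute (0/19).
Top reduces to 0: gcd > 1, so the symbol is 0.

0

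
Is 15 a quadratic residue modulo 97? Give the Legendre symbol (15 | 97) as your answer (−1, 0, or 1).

Reciprocity: 15 ≡ 3 and 97 ≡ 1 (mod 4), so (15/97) = +(97/15).
Reduce top mod 15: now compute (7/15).
Reciprocity: 7 ≡ 3 and 15 ≡ 3 (mod 4), so (7/15) = −(15/7).
Reduce top mod 7: now compute (1/7).
Reached (1/7) = 1. Collecting the sign flips along the way, the symbol is -1.

-1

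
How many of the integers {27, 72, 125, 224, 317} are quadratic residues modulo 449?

3

(27/449) = -1 → non-residue.
(72/449) = +1 → QR.
(125/449) = +1 → QR.
(224/449) = +1 → QR.
(317/449) = -1 → non-residue.
Total quadratic residues among the 5: 3.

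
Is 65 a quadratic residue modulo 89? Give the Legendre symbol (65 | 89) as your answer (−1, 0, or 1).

Euler's criterion: (65/89) ≡ 65^44 (mod 89).
65^2 ≡ 42 (mod 89)
65^4 ≡ 73 (mod 89)
65^8 ≡ 78 (mod 89)
65^16 ≡ 32 (mod 89)
65^32 ≡ 45 (mod 89)
65^44 = 65^(32+8+4) ≡ 88 (mod 89).
Result is 88 ≡ −1, so (65/89) = −1.

-1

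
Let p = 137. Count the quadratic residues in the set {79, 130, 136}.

(79/137) = -1 → non-residue.
(130/137) = +1 → QR.
(136/137) = +1 → QR.
Total quadratic residues among the 3: 2.

2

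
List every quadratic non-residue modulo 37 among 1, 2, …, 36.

Square k = 1,…,18 (k and 37−k give the same square):
1²=1, 2²=4, 3²=9, 4²=16, 5²=25, 6²=36, 7²≡12, 8²≡27, 9²≡7, 10²≡26, 11²≡10, 12²≡33, 13²≡21, 14²≡11, 15²≡3, 16²≡34, 17²≡30, 18²≡28 (mod 37).
The residues are {1, 3, 4, 7, 9, 10, 11, 12, 16, 21, 25, 26, 27, 28, 30, 33, 34, 36}; the non-residues are the remaining 18 nonzero classes.

2, 5, 6, 8, 13, 14, 15, 17, 18, 19, 20, 22, 23, 24, 29, 31, 32, 35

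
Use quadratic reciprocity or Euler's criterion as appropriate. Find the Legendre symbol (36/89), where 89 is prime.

1

Pull out 2^2: since 89 ≡ 1 (mod 8), (2/89) = +1, so (2/89)^2 = +1.
Reciprocity: 9 ≡ 1 and 89 ≡ 1 (mod 4), so (9/89) = +(89/9).
Reduce top mod 9: now compute (8/9).
Pull out 2^3: since 9 ≡ 1 (mod 8), (2/9) = +1, so (2/9)^3 = +1.
Reached (1/9) = 1. Collecting the sign flips along the way, the symbol is +1.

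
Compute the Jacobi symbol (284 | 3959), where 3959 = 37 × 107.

-1

Pull out 2^2: since 3959 ≡ 7 (mod 8), (2/3959) = +1, so (2/3959)^2 = +1.
Reciprocity: 71 ≡ 3 and 3959 ≡ 3 (mod 4), so (71/3959) = −(3959/71).
Reduce top mod 71: now compute (54/71).
Pull out 2: since 71 ≡ 7 (mod 8), (2/71) = +1.
Reciprocity: 27 ≡ 3 and 71 ≡ 3 (mod 4), so (27/71) = −(71/27).
Reduce top mod 27: now compute (17/27).
Reciprocity: 17 ≡ 1 and 27 ≡ 3 (mod 4), so (17/27) = +(27/17).
Reduce top mod 17: now compute (10/17).
Pull out 2: since 17 ≡ 1 (mod 8), (2/17) = +1.
Reciprocity: 5 ≡ 1 and 17 ≡ 1 (mod 4), so (5/17) = +(17/5).
Reduce top mod 5: now compute (2/5).
Pull out 2: since 5 ≡ 5 (mod 8), (2/5) = -1.
Reached (1/5) = 1. Collecting the sign flips along the way, the symbol is -1.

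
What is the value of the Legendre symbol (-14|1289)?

1

First reduce: -14 ≡ 1275 (mod 1289).
Reciprocity: 1275 ≡ 3 and 1289 ≡ 1 (mod 4), so (1275/1289) = +(1289/1275).
Reduce top mod 1275: now compute (14/1275).
Pull out 2: since 1275 ≡ 3 (mod 8), (2/1275) = -1.
Reciprocity: 7 ≡ 3 and 1275 ≡ 3 (mod 4), so (7/1275) = −(1275/7).
Reduce top mod 7: now compute (1/7).
Reached (1/7) = 1. Collecting the sign flips along the way, the symbol is +1.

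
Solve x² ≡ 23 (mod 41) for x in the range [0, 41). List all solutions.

8, 33

41 ≡ 1 (mod 4), so we find a root by search.
Trying successive values, 8² = 64 ≡ 23 (mod 41). The other root is 41 − 8 = 33.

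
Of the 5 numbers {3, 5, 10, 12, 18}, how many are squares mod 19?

1

(3/19) = -1 → non-residue.
(5/19) = +1 → QR.
(10/19) = -1 → non-residue.
(12/19) = -1 → non-residue.
(18/19) = -1 → non-residue.
Total quadratic residues among the 5: 1.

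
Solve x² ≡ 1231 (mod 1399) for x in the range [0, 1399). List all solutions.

Since 1399 ≡ 3 (mod 4), a square root of 1231 is 1231^((1399+1)/4) = 1231^350 mod 1399.
Repeated squaring: 1231^2≡244, 1231^4≡778, 1231^8≡916, 1231^16≡1055, 1231^32≡820, 1231^64≡880, 1231^128≡753, 1231^256≡414 (mod 1399).
1231^350 = 1231^(256+64+16+8+4+2) ≡ 963 (mod 1399).
Check: 963² = 927369 ≡ 1231 (mod 1399). The two roots are 436 and 963.

436, 963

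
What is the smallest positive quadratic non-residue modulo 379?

(2/379) = −1, so 2 is the smallest positive non-residue mod 379.

2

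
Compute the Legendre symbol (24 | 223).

-1

Pull out 2^3: since 223 ≡ 7 (mod 8), (2/223) = +1, so (2/223)^3 = +1.
Reciprocity: 3 ≡ 3 and 223 ≡ 3 (mod 4), so (3/223) = −(223/3).
Reduce top mod 3: now compute (1/3).
Reached (1/3) = 1. Collecting the sign flips along the way, the symbol is -1.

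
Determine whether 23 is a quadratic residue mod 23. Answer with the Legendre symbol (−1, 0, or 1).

First reduce: 23 ≡ 0 (mod 23).
Top reduces to 0: gcd > 1, so the symbol is 0.

0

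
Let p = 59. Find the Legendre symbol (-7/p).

-1

First reduce: -7 ≡ 52 (mod 59).
Pull out 2^2: since 59 ≡ 3 (mod 8), (2/59) = -1, so (2/59)^2 = +1.
Reciprocity: 13 ≡ 1 and 59 ≡ 3 (mod 4), so (13/59) = +(59/13).
Reduce top mod 13: now compute (7/13).
Reciprocity: 7 ≡ 3 and 13 ≡ 1 (mod 4), so (7/13) = +(13/7).
Reduce top mod 7: now compute (6/7).
Pull out 2: since 7 ≡ 7 (mod 8), (2/7) = +1.
Reciprocity: 3 ≡ 3 and 7 ≡ 3 (mod 4), so (3/7) = −(7/3).
Reduce top mod 3: now compute (1/3).
Reached (1/3) = 1. Collecting the sign flips along the way, the symbol is -1.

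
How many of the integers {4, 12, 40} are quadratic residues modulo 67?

(4/67) = +1 → QR.
(12/67) = -1 → non-residue.
(40/67) = +1 → QR.
Total quadratic residues among the 3: 2.

2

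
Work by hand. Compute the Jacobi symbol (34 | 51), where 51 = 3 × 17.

0

Pull out 2: since 51 ≡ 3 (mod 8), (2/51) = -1.
Reciprocity: 17 ≡ 1 and 51 ≡ 3 (mod 4), so (17/51) = +(51/17).
Reduce top mod 17: now compute (0/17).
Top reduces to 0: gcd > 1, so the symbol is 0.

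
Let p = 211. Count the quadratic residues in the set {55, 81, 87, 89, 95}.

4

(55/211) = +1 → QR.
(81/211) = +1 → QR.
(87/211) = +1 → QR.
(89/211) = -1 → non-residue.
(95/211) = +1 → QR.
Total quadratic residues among the 5: 4.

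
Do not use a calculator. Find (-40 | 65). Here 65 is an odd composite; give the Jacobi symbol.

First reduce: -40 ≡ 25 (mod 65).
Reciprocity: 25 ≡ 1 and 65 ≡ 1 (mod 4), so (25/65) = +(65/25).
Reduce top mod 25: now compute (15/25).
Reciprocity: 15 ≡ 3 and 25 ≡ 1 (mod 4), so (15/25) = +(25/15).
Reduce top mod 15: now compute (10/15).
Pull out 2: since 15 ≡ 7 (mod 8), (2/15) = +1.
Reciprocity: 5 ≡ 1 and 15 ≡ 3 (mod 4), so (5/15) = +(15/5).
Reduce top mod 5: now compute (0/5).
Top reduces to 0: gcd > 1, so the symbol is 0.

0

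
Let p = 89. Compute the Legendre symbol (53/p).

1

Euler's criterion: (53/89) ≡ 53^44 (mod 89).
53^2 ≡ 50 (mod 89)
53^4 ≡ 8 (mod 89)
53^8 ≡ 64 (mod 89)
53^16 ≡ 2 (mod 89)
53^32 ≡ 4 (mod 89)
53^44 = 53^(32+8+4) ≡ 1 (mod 89).
Result is 1, so (53/89) = 1.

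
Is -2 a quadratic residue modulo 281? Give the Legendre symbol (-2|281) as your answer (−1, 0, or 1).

First reduce: -2 ≡ 279 (mod 281).
Reciprocity: 279 ≡ 3 and 281 ≡ 1 (mod 4), so (279/281) = +(281/279).
Reduce top mod 279: now compute (2/279).
Pull out 2: since 279 ≡ 7 (mod 8), (2/279) = +1.
Reached (1/279) = 1. Collecting the sign flips along the way, the symbol is +1.

1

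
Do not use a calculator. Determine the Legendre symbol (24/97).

1

Pull out 2^3: since 97 ≡ 1 (mod 8), (2/97) = +1, so (2/97)^3 = +1.
Reciprocity: 3 ≡ 3 and 97 ≡ 1 (mod 4), so (3/97) = +(97/3).
Reduce top mod 3: now compute (1/3).
Reached (1/3) = 1. Collecting the sign flips along the way, the symbol is +1.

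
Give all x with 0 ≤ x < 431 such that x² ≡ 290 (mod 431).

Since 431 ≡ 3 (mod 4), a square root of 290 is 290^((431+1)/4) = 290^108 mod 431.
Repeated squaring: 290^2≡55, 290^4≡8, 290^8≡64, 290^16≡217, 290^32≡110, 290^64≡32 (mod 431).
290^108 = 290^(64+32+8+4) ≡ 229 (mod 431).
Check: 229² = 52441 ≡ 290 (mod 431). The two roots are 202 and 229.

202, 229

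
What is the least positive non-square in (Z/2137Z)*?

5

(2/2137) = +1, so 2 is a residue.
(3/2137) = +1, so 3 is a residue.
(4/2137) = +1, so 4 is a residue.
(5/2137) = −1, so 5 is the smallest positive non-residue mod 2137.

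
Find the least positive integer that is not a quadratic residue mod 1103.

(2/1103) = +1, so 2 is a residue.
(3/1103) = +1, so 3 is a residue.
(4/1103) = +1, so 4 is a residue.
(5/1103) = −1, so 5 is the smallest positive non-residue mod 1103.

5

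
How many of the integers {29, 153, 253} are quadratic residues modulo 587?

(29/587) = +1 → QR.
(153/587) = +1 → QR.
(253/587) = +1 → QR.
Total quadratic residues among the 3: 3.

3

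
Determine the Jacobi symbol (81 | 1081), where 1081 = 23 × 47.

1

Reciprocity: 81 ≡ 1 and 1081 ≡ 1 (mod 4), so (81/1081) = +(1081/81).
Reduce top mod 81: now compute (28/81).
Pull out 2^2: since 81 ≡ 1 (mod 8), (2/81) = +1, so (2/81)^2 = +1.
Reciprocity: 7 ≡ 3 and 81 ≡ 1 (mod 4), so (7/81) = +(81/7).
Reduce top mod 7: now compute (4/7).
Pull out 2^2: since 7 ≡ 7 (mod 8), (2/7) = +1, so (2/7)^2 = +1.
Reached (1/7) = 1. Collecting the sign flips along the way, the symbol is +1.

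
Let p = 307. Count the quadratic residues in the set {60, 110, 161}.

(60/307) = +1 → QR.
(110/307) = +1 → QR.
(161/307) = -1 → non-residue.
Total quadratic residues among the 3: 2.

2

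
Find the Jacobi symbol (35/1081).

Reciprocity: 35 ≡ 3 and 1081 ≡ 1 (mod 4), so (35/1081) = +(1081/35).
Reduce top mod 35: now compute (31/35).
Reciprocity: 31 ≡ 3 and 35 ≡ 3 (mod 4), so (31/35) = −(35/31).
Reduce top mod 31: now compute (4/31).
Pull out 2^2: since 31 ≡ 7 (mod 8), (2/31) = +1, so (2/31)^2 = +1.
Reached (1/31) = 1. Collecting the sign flips along the way, the symbol is -1.

-1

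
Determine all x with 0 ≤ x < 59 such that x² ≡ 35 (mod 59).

25, 34

Since 59 ≡ 3 (mod 4), a square root of 35 is 35^((59+1)/4) = 35^15 mod 59.
Repeated squaring: 35^2≡45, 35^4≡19, 35^8≡7 (mod 59).
35^15 = 35^(8+4+2+1) ≡ 25 (mod 59).
Check: 25² = 625 ≡ 35 (mod 59). The two roots are 25 and 34.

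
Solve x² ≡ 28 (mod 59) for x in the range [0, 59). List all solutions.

21, 38

Since 59 ≡ 3 (mod 4), a square root of 28 is 28^((59+1)/4) = 28^15 mod 59.
Repeated squaring: 28^2≡17, 28^4≡53, 28^8≡36 (mod 59).
28^15 = 28^(8+4+2+1) ≡ 21 (mod 59).
Check: 21² = 441 ≡ 28 (mod 59). The two roots are 21 and 38.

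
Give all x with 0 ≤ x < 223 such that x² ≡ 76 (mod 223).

107, 116

Since 223 ≡ 3 (mod 4), a square root of 76 is 76^((223+1)/4) = 76^56 mod 223.
Repeated squaring: 76^2≡201, 76^4≡38, 76^8≡106, 76^16≡86, 76^32≡37 (mod 223).
76^56 = 76^(32+16+8) ≡ 116 (mod 223).
Check: 116² = 13456 ≡ 76 (mod 223). The two roots are 107 and 116.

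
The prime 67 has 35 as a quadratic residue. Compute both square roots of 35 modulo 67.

Since 67 ≡ 3 (mod 4), a square root of 35 is 35^((67+1)/4) = 35^17 mod 67.
Repeated squaring: 35^2≡19, 35^4≡26, 35^8≡6, 35^16≡36 (mod 67).
35^17 = 35^(16+1) ≡ 54 (mod 67).
Check: 54² = 2916 ≡ 35 (mod 67). The two roots are 13 and 54.

13, 54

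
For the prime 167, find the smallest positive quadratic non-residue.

5

(2/167) = +1, so 2 is a residue.
(3/167) = +1, so 3 is a residue.
(4/167) = +1, so 4 is a residue.
(5/167) = −1, so 5 is the smallest positive non-residue mod 167.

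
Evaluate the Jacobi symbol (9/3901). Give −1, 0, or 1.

1

Reciprocity: 9 ≡ 1 and 3901 ≡ 1 (mod 4), so (9/3901) = +(3901/9).
Reduce top mod 9: now compute (4/9).
Pull out 2^2: since 9 ≡ 1 (mod 8), (2/9) = +1, so (2/9)^2 = +1.
Reached (1/9) = 1. Collecting the sign flips along the way, the symbol is +1.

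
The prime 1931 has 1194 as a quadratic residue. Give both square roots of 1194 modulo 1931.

Since 1931 ≡ 3 (mod 4), a square root of 1194 is 1194^((1931+1)/4) = 1194^483 mod 1931.
Repeated squaring: 1194^2≡558, 1194^4≡473, 1194^8≡1664, 1194^16≡1773, 1194^32≡1792, 1194^64≡11, 1194^128≡121, 1194^256≡1124 (mod 1931).
1194^483 = 1194^(256+128+64+32+2+1) ≡ 1100 (mod 1931).
Check: 1100² = 1210000 ≡ 1194 (mod 1931). The two roots are 831 and 1100.

831, 1100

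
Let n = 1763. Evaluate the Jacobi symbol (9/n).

Reciprocity: 9 ≡ 1 and 1763 ≡ 3 (mod 4), so (9/1763) = +(1763/9).
Reduce top mod 9: now compute (8/9).
Pull out 2^3: since 9 ≡ 1 (mod 8), (2/9) = +1, so (2/9)^3 = +1.
Reached (1/9) = 1. Collecting the sign flips along the way, the symbol is +1.

1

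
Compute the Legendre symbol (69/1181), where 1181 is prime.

Euler's criterion: (69/1181) ≡ 69^590 (mod 1181).
69^2 ≡ 37 (mod 1181)
69^4 ≡ 188 (mod 1181)
69^8 ≡ 1095 (mod 1181)
69^16 ≡ 310 (mod 1181)
69^32 ≡ 439 (mod 1181)
69^64 ≡ 218 (mod 1181)
69^128 ≡ 284 (mod 1181)
69^256 ≡ 348 (mod 1181)
69^512 ≡ 642 (mod 1181)
69^590 = 69^(512+64+8+4+2) ≡ 1180 (mod 1181).
Result is 1180 ≡ −1, so (69/1181) = −1.

-1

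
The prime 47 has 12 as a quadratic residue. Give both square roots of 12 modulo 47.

Since 47 ≡ 3 (mod 4), a square root of 12 is 12^((47+1)/4) = 12^12 mod 47.
Repeated squaring: 12^2≡3, 12^4≡9, 12^8≡34 (mod 47).
12^12 = 12^(8+4) ≡ 24 (mod 47).
Check: 24² = 576 ≡ 12 (mod 47). The two roots are 23 and 24.

23, 24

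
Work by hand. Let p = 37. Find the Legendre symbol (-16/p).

First reduce: -16 ≡ 21 (mod 37).
Reciprocity: 21 ≡ 1 and 37 ≡ 1 (mod 4), so (21/37) = +(37/21).
Reduce top mod 21: now compute (16/21).
Pull out 2^4: since 21 ≡ 5 (mod 8), (2/21) = -1, so (2/21)^4 = +1.
Reached (1/21) = 1. Collecting the sign flips along the way, the symbol is +1.

1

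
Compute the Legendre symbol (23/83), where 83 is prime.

Reciprocity: 23 ≡ 3 and 83 ≡ 3 (mod 4), so (23/83) = −(83/23).
Reduce top mod 23: now compute (14/23).
Pull out 2: since 23 ≡ 7 (mod 8), (2/23) = +1.
Reciprocity: 7 ≡ 3 and 23 ≡ 3 (mod 4), so (7/23) = −(23/7).
Reduce top mod 7: now compute (2/7).
Pull out 2: since 7 ≡ 7 (mod 8), (2/7) = +1.
Reached (1/7) = 1. Collecting the sign flips along the way, the symbol is +1.

1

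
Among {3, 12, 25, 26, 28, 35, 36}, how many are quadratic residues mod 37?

6

(3/37) = +1 → QR.
(12/37) = +1 → QR.
(25/37) = +1 → QR.
(26/37) = +1 → QR.
(28/37) = +1 → QR.
(35/37) = -1 → non-residue.
(36/37) = +1 → QR.
Total quadratic residues among the 7: 6.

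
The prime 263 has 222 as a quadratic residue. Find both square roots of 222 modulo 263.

Since 263 ≡ 3 (mod 4), a square root of 222 is 222^((263+1)/4) = 222^66 mod 263.
Repeated squaring: 222^2≡103, 222^4≡89, 222^8≡31, 222^16≡172, 222^32≡128, 222^64≡78 (mod 263).
222^66 = 222^(64+2) ≡ 144 (mod 263).
Check: 144² = 20736 ≡ 222 (mod 263). The two roots are 119 and 144.

119, 144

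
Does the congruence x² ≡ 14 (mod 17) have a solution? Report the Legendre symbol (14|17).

Pull out 2: since 17 ≡ 1 (mod 8), (2/17) = +1.
Reciprocity: 7 ≡ 3 and 17 ≡ 1 (mod 4), so (7/17) = +(17/7).
Reduce top mod 7: now compute (3/7).
Reciprocity: 3 ≡ 3 and 7 ≡ 3 (mod 4), so (3/7) = −(7/3).
Reduce top mod 3: now compute (1/3).
Reached (1/3) = 1. Collecting the sign flips along the way, the symbol is -1.

-1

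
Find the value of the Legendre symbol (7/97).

Reciprocity: 7 ≡ 3 and 97 ≡ 1 (mod 4), so (7/97) = +(97/7).
Reduce top mod 7: now compute (6/7).
Pull out 2: since 7 ≡ 7 (mod 8), (2/7) = +1.
Reciprocity: 3 ≡ 3 and 7 ≡ 3 (mod 4), so (3/7) = −(7/3).
Reduce top mod 3: now compute (1/3).
Reached (1/3) = 1. Collecting the sign flips along the way, the symbol is -1.

-1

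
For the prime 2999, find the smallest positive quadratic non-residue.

(2/2999) = +1, so 2 is a residue.
(3/2999) = +1, so 3 is a residue.
(4/2999) = +1, so 4 is a residue.
(5/2999) = +1, so 5 is a residue.
(6/2999) = +1, so 6 is a residue.
(7/2999) = +1, so 7 is a residue.
(8/2999) = +1, so 8 is a residue.
(9/2999) = +1, so 9 is a residue.
(10/2999) = +1, so 10 is a residue.
(11/2999) = +1, so 11 is a residue.
(12/2999) = +1, so 12 is a residue.
(13/2999) = +1, so 13 is a residue.
(14/2999) = +1, so 14 is a residue.
(15/2999) = +1, so 15 is a residue.
(16/2999) = +1, so 16 is a residue.
(17/2999) = −1, so 17 is the smallest positive non-residue mod 2999.

17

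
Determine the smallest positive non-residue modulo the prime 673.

5

(2/673) = +1, so 2 is a residue.
(3/673) = +1, so 3 is a residue.
(4/673) = +1, so 4 is a residue.
(5/673) = −1, so 5 is the smallest positive non-residue mod 673.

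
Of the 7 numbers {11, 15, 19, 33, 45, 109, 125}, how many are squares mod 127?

3

(11/127) = +1 → QR.
(15/127) = +1 → QR.
(19/127) = +1 → QR.
(33/127) = -1 → non-residue.
(45/127) = -1 → non-residue.
(109/127) = -1 → non-residue.
(125/127) = -1 → non-residue.
Total quadratic residues among the 7: 3.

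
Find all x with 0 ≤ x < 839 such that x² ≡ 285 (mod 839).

Since 839 ≡ 3 (mod 4), a square root of 285 is 285^((839+1)/4) = 285^210 mod 839.
Repeated squaring: 285^2≡681, 285^4≡633, 285^8≡486, 285^16≡437, 285^32≡516, 285^64≡293, 285^128≡271 (mod 839).
285^210 = 285^(128+64+16+2) ≡ 225 (mod 839).
Check: 225² = 50625 ≡ 285 (mod 839). The two roots are 225 and 614.

225, 614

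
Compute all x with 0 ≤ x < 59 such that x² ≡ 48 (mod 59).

Since 59 ≡ 3 (mod 4), a square root of 48 is 48^((59+1)/4) = 48^15 mod 59.
Repeated squaring: 48^2≡3, 48^4≡9, 48^8≡22 (mod 59).
48^15 = 48^(8+4+2+1) ≡ 15 (mod 59).
Check: 15² = 225 ≡ 48 (mod 59). The two roots are 15 and 44.

15, 44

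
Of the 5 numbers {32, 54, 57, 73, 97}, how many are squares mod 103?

(32/103) = +1 → QR.
(54/103) = -1 → non-residue.
(57/103) = -1 → non-residue.
(73/103) = -1 → non-residue.
(97/103) = +1 → QR.
Total quadratic residues among the 5: 2.

2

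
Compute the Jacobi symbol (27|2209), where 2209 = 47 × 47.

Reciprocity: 27 ≡ 3 and 2209 ≡ 1 (mod 4), so (27/2209) = +(2209/27).
Reduce top mod 27: now compute (22/27).
Pull out 2: since 27 ≡ 3 (mod 8), (2/27) = -1.
Reciprocity: 11 ≡ 3 and 27 ≡ 3 (mod 4), so (11/27) = −(27/11).
Reduce top mod 11: now compute (5/11).
Reciprocity: 5 ≡ 1 and 11 ≡ 3 (mod 4), so (5/11) = +(11/5).
Reduce top mod 5: now compute (1/5).
Reached (1/5) = 1. Collecting the sign flips along the way, the symbol is +1.

1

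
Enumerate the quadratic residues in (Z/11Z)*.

1, 3, 4, 5, 9

Square k = 1,…,5 (k and 11−k give the same square):
1²=1, 2²=4, 3²=9, 4²≡5, 5²≡3 (mod 11).
So the quadratic residues mod 11 are {1, 3, 4, 5, 9}.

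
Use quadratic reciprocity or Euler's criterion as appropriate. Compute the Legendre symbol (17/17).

0

First reduce: 17 ≡ 0 (mod 17).
Top reduces to 0: gcd > 1, so the symbol is 0.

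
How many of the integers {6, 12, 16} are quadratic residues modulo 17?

(6/17) = -1 → non-residue.
(12/17) = -1 → non-residue.
(16/17) = +1 → QR.
Total quadratic residues among the 3: 1.

1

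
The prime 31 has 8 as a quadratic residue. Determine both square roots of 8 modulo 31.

Since 31 ≡ 3 (mod 4), a square root of 8 is 8^((31+1)/4) = 8^8 mod 31.
Repeated squaring: 8^2≡2, 8^4≡4, 8^8≡16 (mod 31).
8^8 = 8^(8) ≡ 16 (mod 31).
Check: 16² = 256 ≡ 8 (mod 31). The two roots are 15 and 16.

15, 16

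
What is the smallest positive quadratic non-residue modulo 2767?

3

(2/2767) = +1, so 2 is a residue.
(3/2767) = −1, so 3 is the smallest positive non-residue mod 2767.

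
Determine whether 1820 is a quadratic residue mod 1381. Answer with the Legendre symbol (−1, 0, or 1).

First reduce: 1820 ≡ 439 (mod 1381).
Reciprocity: 439 ≡ 3 and 1381 ≡ 1 (mod 4), so (439/1381) = +(1381/439).
Reduce top mod 439: now compute (64/439).
Pull out 2^6: since 439 ≡ 7 (mod 8), (2/439) = +1, so (2/439)^6 = +1.
Reached (1/439) = 1. Collecting the sign flips along the way, the symbol is +1.

1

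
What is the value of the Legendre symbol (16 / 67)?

1

Pull out 2^4: since 67 ≡ 3 (mod 8), (2/67) = -1, so (2/67)^4 = +1.
Reached (1/67) = 1. Collecting the sign flips along the way, the symbol is +1.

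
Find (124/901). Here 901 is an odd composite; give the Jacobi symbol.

1

Pull out 2^2: since 901 ≡ 5 (mod 8), (2/901) = -1, so (2/901)^2 = +1.
Reciprocity: 31 ≡ 3 and 901 ≡ 1 (mod 4), so (31/901) = +(901/31).
Reduce top mod 31: now compute (2/31).
Pull out 2: since 31 ≡ 7 (mod 8), (2/31) = +1.
Reached (1/31) = 1. Collecting the sign flips along the way, the symbol is +1.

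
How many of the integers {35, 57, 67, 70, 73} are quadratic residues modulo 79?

(35/79) = -1 → non-residue.
(57/79) = -1 → non-residue.
(67/79) = +1 → QR.
(70/79) = -1 → non-residue.
(73/79) = +1 → QR.
Total quadratic residues among the 5: 2.

2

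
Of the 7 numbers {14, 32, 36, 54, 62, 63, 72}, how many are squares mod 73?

(14/73) = -1 → non-residue.
(32/73) = +1 → QR.
(36/73) = +1 → QR.
(54/73) = +1 → QR.
(62/73) = -1 → non-residue.
(63/73) = -1 → non-residue.
(72/73) = +1 → QR.
Total quadratic residues among the 7: 4.

4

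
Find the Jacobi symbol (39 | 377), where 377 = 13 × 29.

Reciprocity: 39 ≡ 3 and 377 ≡ 1 (mod 4), so (39/377) = +(377/39).
Reduce top mod 39: now compute (26/39).
Pull out 2: since 39 ≡ 7 (mod 8), (2/39) = +1.
Reciprocity: 13 ≡ 1 and 39 ≡ 3 (mod 4), so (13/39) = +(39/13).
Reduce top mod 13: now compute (0/13).
Top reduces to 0: gcd > 1, so the symbol is 0.

0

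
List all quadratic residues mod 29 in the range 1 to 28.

Square k = 1,…,14 (k and 29−k give the same square):
1²=1, 2²=4, 3²=9, 4²=16, 5²=25, 6²≡7, 7²≡20, 8²≡6, 9²≡23, 10²≡13, 11²≡5, 12²≡28, 13²≡24, 14²≡22 (mod 29).
So the quadratic residues mod 29 are {1, 4, 5, 6, 7, 9, 13, 16, 20, 22, 23, 24, 25, 28}.

1,4,5,6,7,9,13,16,20,22,23,24,25,28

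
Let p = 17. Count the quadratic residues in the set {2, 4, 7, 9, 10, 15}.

4

(2/17) = +1 → QR.
(4/17) = +1 → QR.
(7/17) = -1 → non-residue.
(9/17) = +1 → QR.
(10/17) = -1 → non-residue.
(15/17) = +1 → QR.
Total quadratic residues among the 6: 4.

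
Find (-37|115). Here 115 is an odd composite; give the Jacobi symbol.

-1

First reduce: -37 ≡ 78 (mod 115).
Pull out 2: since 115 ≡ 3 (mod 8), (2/115) = -1.
Reciprocity: 39 ≡ 3 and 115 ≡ 3 (mod 4), so (39/115) = −(115/39).
Reduce top mod 39: now compute (37/39).
Reciprocity: 37 ≡ 1 and 39 ≡ 3 (mod 4), so (37/39) = +(39/37).
Reduce top mod 37: now compute (2/37).
Pull out 2: since 37 ≡ 5 (mod 8), (2/37) = -1.
Reached (1/37) = 1. Collecting the sign flips along the way, the symbol is -1.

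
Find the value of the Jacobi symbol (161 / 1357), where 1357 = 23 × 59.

Reciprocity: 161 ≡ 1 and 1357 ≡ 1 (mod 4), so (161/1357) = +(1357/161).
Reduce top mod 161: now compute (69/161).
Reciprocity: 69 ≡ 1 and 161 ≡ 1 (mod 4), so (69/161) = +(161/69).
Reduce top mod 69: now compute (23/69).
Reciprocity: 23 ≡ 3 and 69 ≡ 1 (mod 4), so (23/69) = +(69/23).
Reduce top mod 23: now compute (0/23).
Top reduces to 0: gcd > 1, so the symbol is 0.

0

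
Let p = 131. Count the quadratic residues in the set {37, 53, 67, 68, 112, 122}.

(37/131) = -1 → non-residue.
(53/131) = +1 → QR.
(67/131) = -1 → non-residue.
(68/131) = -1 → non-residue.
(112/131) = +1 → QR.
(122/131) = -1 → non-residue.
Total quadratic residues among the 6: 2.

2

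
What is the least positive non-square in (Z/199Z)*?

(2/199) = +1, so 2 is a residue.
(3/199) = −1, so 3 is the smallest positive non-residue mod 199.

3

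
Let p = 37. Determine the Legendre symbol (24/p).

Euler's criterion: (24/37) ≡ 24^18 (mod 37).
24^2 ≡ 21 (mod 37)
24^4 ≡ 34 (mod 37)
24^8 ≡ 9 (mod 37)
24^16 ≡ 7 (mod 37)
24^18 = 24^(16+2) ≡ 36 (mod 37).
Result is 36 ≡ −1, so (24/37) = −1.

-1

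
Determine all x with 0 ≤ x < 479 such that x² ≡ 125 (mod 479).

110, 369

Since 479 ≡ 3 (mod 4), a square root of 125 is 125^((479+1)/4) = 125^120 mod 479.
Repeated squaring: 125^2≡297, 125^4≡73, 125^8≡60, 125^16≡247, 125^32≡176, 125^64≡320 (mod 479).
125^120 = 125^(64+32+16+8) ≡ 110 (mod 479).
Check: 110² = 12100 ≡ 125 (mod 479). The two roots are 110 and 369.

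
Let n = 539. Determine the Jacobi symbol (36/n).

1

Pull out 2^2: since 539 ≡ 3 (mod 8), (2/539) = -1, so (2/539)^2 = +1.
Reciprocity: 9 ≡ 1 and 539 ≡ 3 (mod 4), so (9/539) = +(539/9).
Reduce top mod 9: now compute (8/9).
Pull out 2^3: since 9 ≡ 1 (mod 8), (2/9) = +1, so (2/9)^3 = +1.
Reached (1/9) = 1. Collecting the sign flips along the way, the symbol is +1.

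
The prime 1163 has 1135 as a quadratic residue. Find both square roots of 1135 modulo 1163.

Since 1163 ≡ 3 (mod 4), a square root of 1135 is 1135^((1163+1)/4) = 1135^291 mod 1163.
Repeated squaring: 1135^2≡784, 1135^4≡592, 1135^8≡401, 1135^16≡307, 1135^32≡46, 1135^64≡953, 1135^128≡1069, 1135^256≡695 (mod 1163).
1135^291 = 1135^(256+32+2+1) ≡ 1095 (mod 1163).
Check: 1095² = 1199025 ≡ 1135 (mod 1163). The two roots are 68 and 1095.

68, 1095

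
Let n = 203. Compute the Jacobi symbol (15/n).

-1

Reciprocity: 15 ≡ 3 and 203 ≡ 3 (mod 4), so (15/203) = −(203/15).
Reduce top mod 15: now compute (8/15).
Pull out 2^3: since 15 ≡ 7 (mod 8), (2/15) = +1, so (2/15)^3 = +1.
Reached (1/15) = 1. Collecting the sign flips along the way, the symbol is -1.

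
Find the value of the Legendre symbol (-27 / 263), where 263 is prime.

-1

First reduce: -27 ≡ 236 (mod 263).
Pull out 2^2: since 263 ≡ 7 (mod 8), (2/263) = +1, so (2/263)^2 = +1.
Reciprocity: 59 ≡ 3 and 263 ≡ 3 (mod 4), so (59/263) = −(263/59).
Reduce top mod 59: now compute (27/59).
Reciprocity: 27 ≡ 3 and 59 ≡ 3 (mod 4), so (27/59) = −(59/27).
Reduce top mod 27: now compute (5/27).
Reciprocity: 5 ≡ 1 and 27 ≡ 3 (mod 4), so (5/27) = +(27/5).
Reduce top mod 5: now compute (2/5).
Pull out 2: since 5 ≡ 5 (mod 8), (2/5) = -1.
Reached (1/5) = 1. Collecting the sign flips along the way, the symbol is -1.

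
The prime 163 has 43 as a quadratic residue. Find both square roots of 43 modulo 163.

Since 163 ≡ 3 (mod 4), a square root of 43 is 43^((163+1)/4) = 43^41 mod 163.
Repeated squaring: 43^2≡56, 43^4≡39, 43^8≡54, 43^16≡145, 43^32≡161 (mod 163).
43^41 = 43^(32+8+1) ≡ 83 (mod 163).
Check: 83² = 6889 ≡ 43 (mod 163). The two roots are 80 and 83.

80, 83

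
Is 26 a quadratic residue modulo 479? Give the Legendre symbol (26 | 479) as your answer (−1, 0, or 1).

-1

Pull out 2: since 479 ≡ 7 (mod 8), (2/479) = +1.
Reciprocity: 13 ≡ 1 and 479 ≡ 3 (mod 4), so (13/479) = +(479/13).
Reduce top mod 13: now compute (11/13).
Reciprocity: 11 ≡ 3 and 13 ≡ 1 (mod 4), so (11/13) = +(13/11).
Reduce top mod 11: now compute (2/11).
Pull out 2: since 11 ≡ 3 (mod 8), (2/11) = -1.
Reached (1/11) = 1. Collecting the sign flips along the way, the symbol is -1.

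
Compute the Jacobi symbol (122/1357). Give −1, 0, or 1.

-1

Pull out 2: since 1357 ≡ 5 (mod 8), (2/1357) = -1.
Reciprocity: 61 ≡ 1 and 1357 ≡ 1 (mod 4), so (61/1357) = +(1357/61).
Reduce top mod 61: now compute (15/61).
Reciprocity: 15 ≡ 3 and 61 ≡ 1 (mod 4), so (15/61) = +(61/15).
Reduce top mod 15: now compute (1/15).
Reached (1/15) = 1. Collecting the sign flips along the way, the symbol is -1.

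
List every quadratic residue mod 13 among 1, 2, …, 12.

Square k = 1,…,6 (k and 13−k give the same square):
1²=1, 2²=4, 3²=9, 4²≡3, 5²≡12, 6²≡10 (mod 13).
So the quadratic residues mod 13 are {1, 3, 4, 9, 10, 12}.

1,3,4,9,10,12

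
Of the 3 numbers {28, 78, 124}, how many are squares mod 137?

2

(28/137) = +1 → QR.
(78/137) = +1 → QR.
(124/137) = -1 → non-residue.
Total quadratic residues among the 3: 2.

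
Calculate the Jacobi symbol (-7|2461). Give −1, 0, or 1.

First reduce: -7 ≡ 2454 (mod 2461).
Pull out 2: since 2461 ≡ 5 (mod 8), (2/2461) = -1.
Reciprocity: 1227 ≡ 3 and 2461 ≡ 1 (mod 4), so (1227/2461) = +(2461/1227).
Reduce top mod 1227: now compute (7/1227).
Reciprocity: 7 ≡ 3 and 1227 ≡ 3 (mod 4), so (7/1227) = −(1227/7).
Reduce top mod 7: now compute (2/7).
Pull out 2: since 7 ≡ 7 (mod 8), (2/7) = +1.
Reached (1/7) = 1. Collecting the sign flips along the way, the symbol is +1.

1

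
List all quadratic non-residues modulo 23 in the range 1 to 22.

Square k = 1,…,11 (k and 23−k give the same square):
1²=1, 2²=4, 3²=9, 4²=16, 5²≡2, 6²≡13, 7²≡3, 8²≡18, 9²≡12, 10²≡8, 11²≡6 (mod 23).
The residues are {1, 2, 3, 4, 6, 8, 9, 12, 13, 16, 18}; the non-residues are the remaining 11 nonzero classes.

5 7 10 11 14 15 17 19 20 21 22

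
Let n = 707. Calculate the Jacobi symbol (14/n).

Pull out 2: since 707 ≡ 3 (mod 8), (2/707) = -1.
Reciprocity: 7 ≡ 3 and 707 ≡ 3 (mod 4), so (7/707) = −(707/7).
Reduce top mod 7: now compute (0/7).
Top reduces to 0: gcd > 1, so the symbol is 0.

0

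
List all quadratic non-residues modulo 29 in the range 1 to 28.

Square k = 1,…,14 (k and 29−k give the same square):
1²=1, 2²=4, 3²=9, 4²=16, 5²=25, 6²≡7, 7²≡20, 8²≡6, 9²≡23, 10²≡13, 11²≡5, 12²≡28, 13²≡24, 14²≡22 (mod 29).
The residues are {1, 4, 5, 6, 7, 9, 13, 16, 20, 22, 23, 24, 25, 28}; the non-residues are the remaining 14 nonzero classes.

2,3,8,10,11,12,14,15,17,18,19,21,26,27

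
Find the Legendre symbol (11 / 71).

Reciprocity: 11 ≡ 3 and 71 ≡ 3 (mod 4), so (11/71) = −(71/11).
Reduce top mod 11: now compute (5/11).
Reciprocity: 5 ≡ 1 and 11 ≡ 3 (mod 4), so (5/11) = +(11/5).
Reduce top mod 5: now compute (1/5).
Reached (1/5) = 1. Collecting the sign flips along the way, the symbol is -1.

-1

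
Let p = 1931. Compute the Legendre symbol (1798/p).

-1

Pull out 2: since 1931 ≡ 3 (mod 8), (2/1931) = -1.
Reciprocity: 899 ≡ 3 and 1931 ≡ 3 (mod 4), so (899/1931) = −(1931/899).
Reduce top mod 899: now compute (133/899).
Reciprocity: 133 ≡ 1 and 899 ≡ 3 (mod 4), so (133/899) = +(899/133).
Reduce top mod 133: now compute (101/133).
Reciprocity: 101 ≡ 1 and 133 ≡ 1 (mod 4), so (101/133) = +(133/101).
Reduce top mod 101: now compute (32/101).
Pull out 2^5: since 101 ≡ 5 (mod 8), (2/101) = -1, so (2/101)^5 = -1.
Reached (1/101) = 1. Collecting the sign flips along the way, the symbol is -1.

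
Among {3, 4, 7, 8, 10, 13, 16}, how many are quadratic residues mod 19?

(3/19) = -1 → non-residue.
(4/19) = +1 → QR.
(7/19) = +1 → QR.
(8/19) = -1 → non-residue.
(10/19) = -1 → non-residue.
(13/19) = -1 → non-residue.
(16/19) = +1 → QR.
Total quadratic residues among the 7: 3.

3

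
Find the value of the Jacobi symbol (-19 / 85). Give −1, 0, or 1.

1

First reduce: -19 ≡ 66 (mod 85).
Pull out 2: since 85 ≡ 5 (mod 8), (2/85) = -1.
Reciprocity: 33 ≡ 1 and 85 ≡ 1 (mod 4), so (33/85) = +(85/33).
Reduce top mod 33: now compute (19/33).
Reciprocity: 19 ≡ 3 and 33 ≡ 1 (mod 4), so (19/33) = +(33/19).
Reduce top mod 19: now compute (14/19).
Pull out 2: since 19 ≡ 3 (mod 8), (2/19) = -1.
Reciprocity: 7 ≡ 3 and 19 ≡ 3 (mod 4), so (7/19) = −(19/7).
Reduce top mod 7: now compute (5/7).
Reciprocity: 5 ≡ 1 and 7 ≡ 3 (mod 4), so (5/7) = +(7/5).
Reduce top mod 5: now compute (2/5).
Pull out 2: since 5 ≡ 5 (mod 8), (2/5) = -1.
Reached (1/5) = 1. Collecting the sign flips along the way, the symbol is +1.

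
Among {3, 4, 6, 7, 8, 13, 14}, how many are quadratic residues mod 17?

3

(3/17) = -1 → non-residue.
(4/17) = +1 → QR.
(6/17) = -1 → non-residue.
(7/17) = -1 → non-residue.
(8/17) = +1 → QR.
(13/17) = +1 → QR.
(14/17) = -1 → non-residue.
Total quadratic residues among the 7: 3.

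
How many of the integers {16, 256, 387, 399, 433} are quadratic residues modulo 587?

(16/587) = +1 → QR.
(256/587) = +1 → QR.
(387/587) = +1 → QR.
(399/587) = -1 → non-residue.
(433/587) = -1 → non-residue.
Total quadratic residues among the 5: 3.

3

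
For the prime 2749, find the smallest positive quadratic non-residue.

2

(2/2749) = −1, so 2 is the smallest positive non-residue mod 2749.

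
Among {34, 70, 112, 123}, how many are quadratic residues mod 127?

(34/127) = +1 → QR.
(70/127) = +1 → QR.
(112/127) = -1 → non-residue.
(123/127) = -1 → non-residue.
Total quadratic residues among the 4: 2.

2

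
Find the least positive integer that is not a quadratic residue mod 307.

2

(2/307) = −1, so 2 is the smallest positive non-residue mod 307.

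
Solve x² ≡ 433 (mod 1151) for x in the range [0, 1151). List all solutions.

196, 955

Since 1151 ≡ 3 (mod 4), a square root of 433 is 433^((1151+1)/4) = 433^288 mod 1151.
Repeated squaring: 433^2≡1027, 433^4≡413, 433^8≡221, 433^16≡499, 433^32≡385, 433^64≡897, 433^128≡60, 433^256≡147 (mod 1151).
433^288 = 433^(256+32) ≡ 196 (mod 1151).
Check: 196² = 38416 ≡ 433 (mod 1151). The two roots are 196 and 955.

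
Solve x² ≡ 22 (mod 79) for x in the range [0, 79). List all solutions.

Since 79 ≡ 3 (mod 4), a square root of 22 is 22^((79+1)/4) = 22^20 mod 79.
Repeated squaring: 22^2≡10, 22^4≡21, 22^8≡46, 22^16≡62 (mod 79).
22^20 = 22^(16+4) ≡ 38 (mod 79).
Check: 38² = 1444 ≡ 22 (mod 79). The two roots are 38 and 41.

38, 41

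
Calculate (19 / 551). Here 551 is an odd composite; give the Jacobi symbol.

Reciprocity: 19 ≡ 3 and 551 ≡ 3 (mod 4), so (19/551) = −(551/19).
Reduce top mod 19: now compute (0/19).
Top reduces to 0: gcd > 1, so the symbol is 0.

0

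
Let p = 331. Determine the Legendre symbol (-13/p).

1

First reduce: -13 ≡ 318 (mod 331).
Pull out 2: since 331 ≡ 3 (mod 8), (2/331) = -1.
Reciprocity: 159 ≡ 3 and 331 ≡ 3 (mod 4), so (159/331) = −(331/159).
Reduce top mod 159: now compute (13/159).
Reciprocity: 13 ≡ 1 and 159 ≡ 3 (mod 4), so (13/159) = +(159/13).
Reduce top mod 13: now compute (3/13).
Reciprocity: 3 ≡ 3 and 13 ≡ 1 (mod 4), so (3/13) = +(13/3).
Reduce top mod 3: now compute (1/3).
Reached (1/3) = 1. Collecting the sign flips along the way, the symbol is +1.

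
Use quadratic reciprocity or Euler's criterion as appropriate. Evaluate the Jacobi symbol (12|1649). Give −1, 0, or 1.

-1

Pull out 2^2: since 1649 ≡ 1 (mod 8), (2/1649) = +1, so (2/1649)^2 = +1.
Reciprocity: 3 ≡ 3 and 1649 ≡ 1 (mod 4), so (3/1649) = +(1649/3).
Reduce top mod 3: now compute (2/3).
Pull out 2: since 3 ≡ 3 (mod 8), (2/3) = -1.
Reached (1/3) = 1. Collecting the sign flips along the way, the symbol is -1.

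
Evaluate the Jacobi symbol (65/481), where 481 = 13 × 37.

Reciprocity: 65 ≡ 1 and 481 ≡ 1 (mod 4), so (65/481) = +(481/65).
Reduce top mod 65: now compute (26/65).
Pull out 2: since 65 ≡ 1 (mod 8), (2/65) = +1.
Reciprocity: 13 ≡ 1 and 65 ≡ 1 (mod 4), so (13/65) = +(65/13).
Reduce top mod 13: now compute (0/13).
Top reduces to 0: gcd > 1, so the symbol is 0.

0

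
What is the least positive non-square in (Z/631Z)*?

3

(2/631) = +1, so 2 is a residue.
(3/631) = −1, so 3 is the smallest positive non-residue mod 631.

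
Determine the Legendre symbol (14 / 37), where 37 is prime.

-1

Euler's criterion: (14/37) ≡ 14^18 (mod 37).
14^2 ≡ 11 (mod 37)
14^4 ≡ 10 (mod 37)
14^8 ≡ 26 (mod 37)
14^16 ≡ 10 (mod 37)
14^18 = 14^(16+2) ≡ 36 (mod 37).
Result is 36 ≡ −1, so (14/37) = −1.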